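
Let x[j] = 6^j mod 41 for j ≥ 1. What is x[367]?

29

x[1] = 6; x[2] = 36; x[3] = 11; x[4] = 25; x[5] = 27; x[6] = 39; x[7] = 29; x[8] = 10; x[9] = 19; x[10] = 32; x[11] = 28; x[12] = 4; x[13] = 24; x[14] = 21; x[15] = 3; x[16] = 18; x[17] = 26; x[18] = 33; x[19] = 34; x[20] = 40; x[21] = 35; x[22] = 5; x[23] = 30; x[24] = 16; x[25] = 14; x[26] = 2; x[27] = 12; x[28] = 31; x[29] = 22; x[30] = 9; x[31] = 13; x[32] = 37; x[33] = 17; x[34] = 20; x[35] = 38; x[36] = 23; x[37] = 15; x[38] = 8; x[39] = 7; x[40] = 1; x[41] = 6.
Since x[41] = x[1] = 6, the sequence is periodic with period 40.
So x[367] = x[1 + ((367-1) mod 40)] = x[7] = 29.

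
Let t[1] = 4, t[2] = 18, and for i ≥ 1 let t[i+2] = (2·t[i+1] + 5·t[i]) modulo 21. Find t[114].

2

Computing terms: t[1] = 4; t[2] = 18; t[3] = 14; t[4] = 13; t[5] = 12; t[6] = 5; t[7] = 7; t[8] = 18; t[9] = 8; t[10] = 1; t[11] = 0; t[12] = 5; t[13] = 10; t[14] = 3; t[15] = 14; t[16] = 1; t[17] = 9; t[18] = 2; t[19] = 7; t[20] = 3; t[21] = 20; t[22] = 13; t[23] = 0; t[24] = 2; t[25] = 4; t[26] = 18.
Since (t[25], t[26]) = (t[1], t[2]) = (4, 18) (two consecutive terms determine the rest), the sequence is periodic with period 24.
So t[114] = t[1 + ((114-1) mod 24)] = t[18] = 2.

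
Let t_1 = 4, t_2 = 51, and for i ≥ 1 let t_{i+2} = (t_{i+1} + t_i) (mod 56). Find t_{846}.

t_1 = 4; t_2 = 51; t_3 = 55; t_4 = 50; t_5 = 49; t_6 = 43; t_7 = 36; t_8 = 23; t_9 = 3; t_{10} = 26; t_{11} = 29; t_{12} = 55; t_{13} = 28; t_{14} = 27; t_{15} = 55; t_{16} = 26; t_{17} = 25; t_{18} = 51; t_{19} = 20; t_{20} = 15; t_{21} = 35; t_{22} = 50; t_{23} = 29; t_{24} = 23; t_{25} = 52; t_{26} = 19; t_{27} = 15; t_{28} = 34; t_{29} = 49; t_{30} = 27; t_{31} = 20; t_{32} = 47; t_{33} = 11; t_{34} = 2; t_{35} = 13; t_{36} = 15; t_{37} = 28; t_{38} = 43; t_{39} = 15; t_{40} = 2; t_{41} = 17; t_{42} = 19; t_{43} = 36; t_{44} = 55; t_{45} = 35; t_{46} = 34; t_{47} = 13; t_{48} = 47; t_{49} = 4; t_{50} = 51.
The sequence repeats with period 48.
So t_{846} = t_{1 + ((846-1) mod 48)} = t_{30} = 27.

27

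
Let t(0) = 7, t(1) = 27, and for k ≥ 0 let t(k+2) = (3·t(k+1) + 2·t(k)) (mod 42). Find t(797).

We have t(0) = 7,  t(1) = 27,  t(2) = 11,  t(3) = 3,  t(4) = 31,  t(5) = 15,  t(6) = 23,  t(7) = 15,  t(8) = 7,  t(9) = 9,  t(10) = 41,  t(11) = 15,  t(12) = 1,  t(13) = 33,  t(14) = 17,  t(15) = 33,  t(16) = 7,  t(17) = 3,  t(18) = 23,  t(19) = 33,  t(20) = 19,  t(21) = 39,  t(22) = 29,  t(23) = 39,  t(24) = 7,  t(25) = 15,  t(26) = 17,  t(27) = 39,  t(28) = 25,  t(29) = 27,  t(30) = 5,  t(31) = 27,  t(32) = 7,  t(33) = 33,  t(34) = 29,  t(35) = 27,  t(36) = 13,  t(37) = 9,  t(38) = 11,  t(39) = 9,  t(40) = 7,  t(41) = 39,  t(42) = 5,  t(43) = 9,  t(44) = 37,  t(45) = 3,  t(46) = 41,  t(47) = 3,  t(48) = 7,  t(49) = 27.
The sequence repeats with period 48.
(797 - 0) mod 48 = 29, so t(797) = t(29) = 27.

27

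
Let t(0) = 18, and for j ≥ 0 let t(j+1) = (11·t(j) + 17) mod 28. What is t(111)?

We have t(0) = 18; t(1) = 19; t(2) = 2; t(3) = 11; t(4) = 26; t(5) = 23; t(6) = 18.
Since t(6) = t(0) = 18, the sequence is periodic with period 6.
(111 - 0) mod 6 = 3, so t(111) = t(3) = 11.

11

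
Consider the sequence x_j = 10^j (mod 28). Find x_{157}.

Listing terms: x_0 = 1, x_1 = 10, x_2 = 16, x_3 = 20, x_4 = 4, x_5 = 12, x_6 = 8, x_7 = 24, x_8 = 16.
Since x_8 = x_2 = 16, the sequence is eventually periodic: after a pre-period of length 2 it cycles with period 6.
For j ≥ 2, x_j depends only on (j - 2) mod 6. (157 - 2) mod 6 = 5, so x_{157} = x_7 = 24.

24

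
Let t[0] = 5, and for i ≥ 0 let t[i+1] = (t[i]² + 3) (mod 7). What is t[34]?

0

Listing terms: t[0] = 5; t[1] = 0; t[2] = 3; t[3] = 5.
The sequence repeats with period 3.
(34 - 0) mod 3 = 1, so t[34] = t[1] = 0.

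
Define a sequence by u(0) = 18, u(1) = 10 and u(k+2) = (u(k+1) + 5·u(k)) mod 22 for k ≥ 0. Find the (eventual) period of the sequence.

u(0) = 18, u(1) = 10, u(2) = 12, u(3) = 18, u(4) = 12, u(5) = 14, u(6) = 8, u(7) = 12, u(8) = 8, u(9) = 2, u(10) = 20, u(11) = 8, u(12) = 20, u(13) = 16, u(14) = 6, u(15) = 20, u(16) = 6, u(17) = 18, u(18) = 4, u(19) = 6, u(20) = 4, u(21) = 12, u(22) = 10, u(23) = 4, u(24) = 10, u(25) = 8, u(26) = 14, u(27) = 10, u(28) = 14, u(29) = 20, u(30) = 2, u(31) = 14, u(32) = 2, u(33) = 6, u(34) = 16, u(35) = 2, u(36) = 16, u(37) = 4, u(38) = 18, u(39) = 16, u(40) = 18, u(41) = 10.
The sequence repeats with period 40.

40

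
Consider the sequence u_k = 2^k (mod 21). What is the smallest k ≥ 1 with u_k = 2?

1

Listing terms: u_0 = 1, u_1 = 2, u_2 = 4, u_3 = 8, u_4 = 16, u_5 = 11, u_6 = 1.
Since u_6 = u_0 = 1, the sequence is periodic with period 6.
The value 2 first appears (with k ≥ 1) at u_1.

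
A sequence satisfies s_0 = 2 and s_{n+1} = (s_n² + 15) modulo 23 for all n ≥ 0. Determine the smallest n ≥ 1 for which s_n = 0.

4

Computing terms: s_0 = 2; s_1 = 19; s_2 = 8; s_3 = 10; s_4 = 0; s_5 = 15; s_6 = 10.
Since s_6 = s_3 = 10, the sequence is eventually periodic: after a pre-period of length 3 it cycles with period 3.
The value 0 first appears (with n ≥ 1) at s_4.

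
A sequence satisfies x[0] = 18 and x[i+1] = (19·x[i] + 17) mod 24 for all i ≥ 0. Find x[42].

6

Computing terms: x[0] = 18; x[1] = 23; x[2] = 22; x[3] = 3; x[4] = 2; x[5] = 7; x[6] = 6; x[7] = 11; x[8] = 10; x[9] = 15; x[10] = 14; x[11] = 19; x[12] = 18.
The sequence repeats with period 12.
So x[42] = x[0 + ((42-0) mod 12)] = x[6] = 6.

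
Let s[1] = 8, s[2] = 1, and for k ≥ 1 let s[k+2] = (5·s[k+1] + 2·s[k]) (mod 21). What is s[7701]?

12

s[1] = 8,  s[2] = 1,  s[3] = 0,  s[4] = 2,  s[5] = 10,  s[6] = 12,  s[7] = 17,  s[8] = 4,  s[9] = 12,  s[10] = 5,  s[11] = 7,  s[12] = 3,  s[13] = 8,  s[14] = 4,  s[15] = 15,  s[16] = 20,  s[17] = 4,  s[18] = 18,  s[19] = 14,  s[20] = 1,  s[21] = 12,  s[22] = 20,  s[23] = 19,  s[24] = 9,  s[25] = 20,  s[26] = 13,  s[27] = 0,  s[28] = 5,  s[29] = 4,  s[30] = 9,  s[31] = 11,  s[32] = 10,  s[33] = 9,  s[34] = 2,  s[35] = 7,  s[36] = 18,  s[37] = 20,  s[38] = 10,  s[39] = 6,  s[40] = 8,  s[41] = 10,  s[42] = 3,  s[43] = 14,  s[44] = 13,  s[45] = 9,  s[46] = 8,  s[47] = 16,  s[48] = 12,  s[49] = 8,  s[50] = 1.
The sequence repeats with period 48.
So s[7701] = s[1 + ((7701-1) mod 48)] = s[21] = 12.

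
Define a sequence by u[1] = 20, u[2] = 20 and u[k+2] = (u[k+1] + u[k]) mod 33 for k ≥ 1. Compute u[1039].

Computing terms: u[1] = 20,  u[2] = 20,  u[3] = 7,  u[4] = 27,  u[5] = 1,  u[6] = 28,  u[7] = 29,  u[8] = 24,  u[9] = 20,  u[10] = 11,  u[11] = 31,  u[12] = 9,  u[13] = 7,  u[14] = 16,  u[15] = 23,  u[16] = 6,  u[17] = 29,  u[18] = 2,  u[19] = 31,  u[20] = 0,  u[21] = 31,  u[22] = 31,  u[23] = 29,  u[24] = 27,  u[25] = 23,  u[26] = 17,  u[27] = 7,  u[28] = 24,  u[29] = 31,  u[30] = 22,  u[31] = 20,  u[32] = 9,  u[33] = 29,  u[34] = 5,  u[35] = 1,  u[36] = 6,  u[37] = 7,  u[38] = 13,  u[39] = 20,  u[40] = 0,  u[41] = 20,  u[42] = 20.
Since (u[41], u[42]) = (u[1], u[2]) = (20, 20) (two consecutive terms determine the rest), the sequence is periodic with period 40.
(1039 - 1) mod 40 = 38, so u[1039] = u[39] = 20.

20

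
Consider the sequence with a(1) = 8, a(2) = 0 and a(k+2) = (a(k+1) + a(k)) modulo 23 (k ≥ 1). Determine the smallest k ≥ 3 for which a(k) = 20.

36

We have a(1) = 8; a(2) = 0; a(3) = 8; a(4) = 8; a(5) = 16; a(6) = 1; a(7) = 17; a(8) = 18; a(9) = 12; a(10) = 7; a(11) = 19; a(12) = 3; a(13) = 22; a(14) = 2; a(15) = 1; a(16) = 3; a(17) = 4; a(18) = 7; a(19) = 11; a(20) = 18; a(21) = 6; a(22) = 1; a(23) = 7; a(24) = 8; a(25) = 15; a(26) = 0; a(27) = 15; a(28) = 15; a(29) = 7; a(30) = 22; a(31) = 6; a(32) = 5; a(33) = 11; a(34) = 16; a(35) = 4; a(36) = 20; a(37) = 1; a(38) = 21; a(39) = 22; a(40) = 20; a(41) = 19; a(42) = 16; a(43) = 12; a(44) = 5; a(45) = 17; a(46) = 22; a(47) = 16; a(48) = 15; a(49) = 8; a(50) = 0.
The sequence repeats with period 48.
The value 20 first appears (with k ≥ 3) at a(36).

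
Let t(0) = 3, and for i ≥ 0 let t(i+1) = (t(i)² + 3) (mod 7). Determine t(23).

0

Listing terms: t(0) = 3, t(1) = 5, t(2) = 0, t(3) = 3.
Since t(3) = t(0) = 3, the sequence is periodic with period 3.
(23 - 0) mod 3 = 2, so t(23) = t(2) = 0.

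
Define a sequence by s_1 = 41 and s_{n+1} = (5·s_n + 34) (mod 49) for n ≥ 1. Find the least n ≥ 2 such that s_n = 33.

s_1 = 41, s_2 = 43, s_3 = 4, s_4 = 5, s_5 = 10, s_6 = 35, s_7 = 13, s_8 = 1, s_9 = 39, s_{10} = 33, s_{11} = 3, s_{12} = 0, s_{13} = 34, s_{14} = 8, s_{15} = 25, s_{16} = 12, s_{17} = 45, s_{18} = 14, s_{19} = 6, s_{20} = 15, s_{21} = 11, s_{22} = 40, s_{23} = 38, s_{24} = 28, s_{25} = 27, s_{26} = 22, s_{27} = 46, s_{28} = 19, s_{29} = 31, s_{30} = 42, s_{31} = 48, s_{32} = 29, s_{33} = 32, s_{34} = 47, s_{35} = 24, s_{36} = 7, s_{37} = 20, s_{38} = 36, s_{39} = 18, s_{40} = 26, s_{41} = 17, s_{42} = 21, s_{43} = 41.
Since s_{43} = s_1 = 41, the sequence is periodic with period 42.
The value 33 first appears (with n ≥ 2) at s_{10}.

10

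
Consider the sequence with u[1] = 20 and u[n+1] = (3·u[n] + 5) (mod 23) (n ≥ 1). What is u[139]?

Listing terms: u[1] = 20, u[2] = 19, u[3] = 16, u[4] = 7, u[5] = 3, u[6] = 14, u[7] = 1, u[8] = 8, u[9] = 6, u[10] = 0, u[11] = 5, u[12] = 20.
Since u[12] = u[1] = 20, the sequence is periodic with period 11.
(139 - 1) mod 11 = 6, so u[139] = u[7] = 1.

1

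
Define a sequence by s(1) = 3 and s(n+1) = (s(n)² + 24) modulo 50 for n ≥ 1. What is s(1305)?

s(1) = 3; s(2) = 33; s(3) = 13; s(4) = 43; s(5) = 23; s(6) = 3.
Since s(6) = s(1) = 3, the sequence is periodic with period 5.
(1305 - 1) mod 5 = 4, so s(1305) = s(5) = 23.

23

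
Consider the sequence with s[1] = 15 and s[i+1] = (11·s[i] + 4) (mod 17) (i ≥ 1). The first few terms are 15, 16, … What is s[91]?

13

Listing terms: s[1] = 15, s[2] = 16, s[3] = 10, s[4] = 12, s[5] = 0, s[6] = 4, s[7] = 14, s[8] = 5, s[9] = 8, s[10] = 7, s[11] = 13, s[12] = 11, s[13] = 6, s[14] = 2, s[15] = 9, s[16] = 1, s[17] = 15.
Since s[17] = s[1] = 15, the sequence is periodic with period 16.
So s[91] = s[1 + ((91-1) mod 16)] = s[11] = 13.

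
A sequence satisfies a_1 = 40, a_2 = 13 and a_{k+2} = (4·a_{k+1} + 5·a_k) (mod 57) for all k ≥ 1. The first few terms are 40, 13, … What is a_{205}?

55

We have a_1 = 40, a_2 = 13, a_3 = 24, a_4 = 47, a_5 = 23, a_6 = 42, a_7 = 55, a_8 = 31, a_9 = 0, a_{10} = 41, a_{11} = 50, a_{12} = 6, a_{13} = 46, a_{14} = 43, a_{15} = 3, a_{16} = 56, a_{17} = 11, a_{18} = 39, a_{19} = 40, a_{20} = 13.
The sequence repeats with period 18.
(205 - 1) mod 18 = 6, so a_{205} = a_7 = 55.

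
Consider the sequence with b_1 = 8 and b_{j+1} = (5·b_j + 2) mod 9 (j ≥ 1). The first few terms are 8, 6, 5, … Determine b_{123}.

5

Computing terms: b_1 = 8,  b_2 = 6,  b_3 = 5,  b_4 = 0,  b_5 = 2,  b_6 = 3,  b_7 = 8.
Since b_7 = b_1 = 8, the sequence is periodic with period 6.
(123 - 1) mod 6 = 2, so b_{123} = b_3 = 5.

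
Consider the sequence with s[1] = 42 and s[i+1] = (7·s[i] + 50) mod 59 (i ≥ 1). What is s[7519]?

26

Listing terms: s[1] = 42; s[2] = 49; s[3] = 39; s[4] = 28; s[5] = 10; s[6] = 2; s[7] = 5; s[8] = 26; s[9] = 55; s[10] = 22; s[11] = 27; s[12] = 3; s[13] = 12; s[14] = 16; s[15] = 44; s[16] = 4; s[17] = 19; s[18] = 6; s[19] = 33; s[20] = 45; s[21] = 11; s[22] = 9; s[23] = 54; s[24] = 15; s[25] = 37; s[26] = 14; s[27] = 30; s[28] = 24; s[29] = 41; s[30] = 42.
The sequence repeats with period 29.
So s[7519] = s[1 + ((7519-1) mod 29)] = s[8] = 26.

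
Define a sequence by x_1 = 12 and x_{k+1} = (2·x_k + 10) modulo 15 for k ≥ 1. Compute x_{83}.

Computing terms: x_1 = 12, x_2 = 4, x_3 = 3, x_4 = 1, x_5 = 12.
Since x_5 = x_1 = 12, the sequence is periodic with period 4.
(83 - 1) mod 4 = 2, so x_{83} = x_3 = 3.

3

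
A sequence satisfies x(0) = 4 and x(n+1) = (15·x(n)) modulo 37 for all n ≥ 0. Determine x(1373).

22

Computing terms: x(0) = 4,  x(1) = 23,  x(2) = 12,  x(3) = 32,  x(4) = 36,  x(5) = 22,  x(6) = 34,  x(7) = 29,  x(8) = 28,  x(9) = 13,  x(10) = 10,  x(11) = 2,  x(12) = 30,  x(13) = 6,  x(14) = 16,  x(15) = 18,  x(16) = 11,  x(17) = 17,  x(18) = 33,  x(19) = 14,  x(20) = 25,  x(21) = 5,  x(22) = 1,  x(23) = 15,  x(24) = 3,  x(25) = 8,  x(26) = 9,  x(27) = 24,  x(28) = 27,  x(29) = 35,  x(30) = 7,  x(31) = 31,  x(32) = 21,  x(33) = 19,  x(34) = 26,  x(35) = 20,  x(36) = 4.
The sequence repeats with period 36.
So x(1373) = x(0 + ((1373-0) mod 36)) = x(5) = 22.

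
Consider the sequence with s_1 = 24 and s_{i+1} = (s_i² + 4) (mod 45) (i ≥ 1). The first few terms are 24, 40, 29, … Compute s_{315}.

29

Listing terms: s_1 = 24; s_2 = 40; s_3 = 29; s_4 = 35; s_5 = 14; s_6 = 20; s_7 = 44; s_8 = 5; s_9 = 29.
Since s_9 = s_3 = 29, the sequence is eventually periodic: after a pre-period of length 2 it cycles with period 6.
For i ≥ 3, s_i depends only on (i - 3) mod 6. (315 - 3) mod 6 = 0, so s_{315} = s_3 = 29.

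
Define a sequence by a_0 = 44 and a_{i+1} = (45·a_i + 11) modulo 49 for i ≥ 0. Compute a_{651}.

29

Computing terms: a_0 = 44; a_1 = 31; a_2 = 34; a_3 = 22; a_4 = 21; a_5 = 25; a_6 = 9; a_7 = 24; a_8 = 13; a_9 = 8; a_{10} = 28; a_{11} = 46; a_{12} = 23; a_{13} = 17; a_{14} = 41; a_{15} = 43; a_{16} = 35; a_{17} = 18; a_{18} = 37; a_{19} = 10; a_{20} = 20; a_{21} = 29; a_{22} = 42; a_{23} = 39; a_{24} = 2; a_{25} = 3; a_{26} = 48; a_{27} = 15; a_{28} = 0; a_{29} = 11; a_{30} = 16; a_{31} = 45; a_{32} = 27; a_{33} = 1; a_{34} = 7; a_{35} = 32; a_{36} = 30; a_{37} = 38; a_{38} = 6; a_{39} = 36; a_{40} = 14; a_{41} = 4; a_{42} = 44.
The sequence repeats with period 42.
So a_{651} = a_{0 + ((651-0) mod 42)} = a_{21} = 29.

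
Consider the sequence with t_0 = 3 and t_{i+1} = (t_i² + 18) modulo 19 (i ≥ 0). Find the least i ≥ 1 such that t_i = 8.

1

t_0 = 3,  t_1 = 8,  t_2 = 6,  t_3 = 16,  t_4 = 8.
Since t_4 = t_1 = 8, the sequence is eventually periodic: after a pre-period of length 1 it cycles with period 3.
The value 8 first appears (with i ≥ 1) at t_1.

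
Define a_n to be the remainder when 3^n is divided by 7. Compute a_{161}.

5

We have a_0 = 1; a_1 = 3; a_2 = 2; a_3 = 6; a_4 = 4; a_5 = 5; a_6 = 1.
The sequence repeats with period 6.
(161 - 0) mod 6 = 5, so a_{161} = a_5 = 5.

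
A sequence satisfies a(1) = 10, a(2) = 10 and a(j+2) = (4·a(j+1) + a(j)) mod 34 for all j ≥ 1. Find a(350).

10

a(1) = 10, a(2) = 10, a(3) = 16, a(4) = 6, a(5) = 6, a(6) = 30, a(7) = 24, a(8) = 24, a(9) = 18, a(10) = 28, a(11) = 28, a(12) = 4, a(13) = 10, a(14) = 10.
The sequence repeats with period 12.
(350 - 1) mod 12 = 1, so a(350) = a(2) = 10.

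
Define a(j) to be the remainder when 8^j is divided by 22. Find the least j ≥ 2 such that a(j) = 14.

6

a(1) = 8; a(2) = 20; a(3) = 6; a(4) = 4; a(5) = 10; a(6) = 14; a(7) = 2; a(8) = 16; a(9) = 18; a(10) = 12; a(11) = 8.
The sequence repeats with period 10.
The value 14 first appears (with j ≥ 2) at a(6).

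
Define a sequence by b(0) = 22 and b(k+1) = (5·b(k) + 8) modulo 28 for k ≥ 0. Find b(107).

b(0) = 22,  b(1) = 6,  b(2) = 10,  b(3) = 2,  b(4) = 18,  b(5) = 14,  b(6) = 22.
The sequence repeats with period 6.
(107 - 0) mod 6 = 5, so b(107) = b(5) = 14.

14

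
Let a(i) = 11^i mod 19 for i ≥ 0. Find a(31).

11

a(0) = 1, a(1) = 11, a(2) = 7, a(3) = 1.
The sequence repeats with period 3.
So a(31) = a(0 + ((31-0) mod 3)) = a(1) = 11.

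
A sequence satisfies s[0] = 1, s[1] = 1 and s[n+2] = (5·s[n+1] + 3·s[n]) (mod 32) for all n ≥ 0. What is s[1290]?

25

We have s[0] = 1; s[1] = 1; s[2] = 8; s[3] = 11; s[4] = 15; s[5] = 12; s[6] = 9; s[7] = 17; s[8] = 16; s[9] = 3; s[10] = 31; s[11] = 4; s[12] = 17; s[13] = 1; s[14] = 24; s[15] = 27; s[16] = 15; s[17] = 28; s[18] = 25; s[19] = 17; s[20] = 0; s[21] = 19; s[22] = 31; s[23] = 20; s[24] = 1; s[25] = 1.
Since (s[24], s[25]) = (s[0], s[1]) = (1, 1) (two consecutive terms determine the rest), the sequence is periodic with period 24.
(1290 - 0) mod 24 = 18, so s[1290] = s[18] = 25.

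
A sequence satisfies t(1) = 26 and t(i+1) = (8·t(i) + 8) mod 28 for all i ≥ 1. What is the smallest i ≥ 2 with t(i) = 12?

8

t(1) = 26, t(2) = 20, t(3) = 0, t(4) = 8, t(5) = 16, t(6) = 24, t(7) = 4, t(8) = 12, t(9) = 20.
Since t(9) = t(2) = 20, the sequence is eventually periodic: after a pre-period of length 1 it cycles with period 7.
The value 12 first appears (with i ≥ 2) at t(8).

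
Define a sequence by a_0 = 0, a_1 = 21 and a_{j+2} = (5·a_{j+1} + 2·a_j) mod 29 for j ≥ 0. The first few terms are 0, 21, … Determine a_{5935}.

25

We have a_0 = 0, a_1 = 21, a_2 = 18, a_3 = 16, a_4 = 0, a_5 = 3, a_6 = 15, a_7 = 23, a_8 = 0, a_9 = 17, a_{10} = 27, a_{11} = 24, a_{12} = 0, a_{13} = 19, a_{14} = 8, a_{15} = 20, a_{16} = 0, a_{17} = 11, a_{18} = 26, a_{19} = 7, a_{20} = 0, a_{21} = 14, a_{22} = 12, a_{23} = 1, a_{24} = 0, a_{25} = 2, a_{26} = 10, a_{27} = 25, a_{28} = 0, a_{29} = 21.
Since (a_{28}, a_{29}) = (a_0, a_1) = (0, 21) (two consecutive terms determine the rest), the sequence is periodic with period 28.
So a_{5935} = a_{0 + ((5935-0) mod 28)} = a_{27} = 25.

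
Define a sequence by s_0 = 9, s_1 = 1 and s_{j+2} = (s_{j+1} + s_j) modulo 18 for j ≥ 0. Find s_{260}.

6

s_0 = 9; s_1 = 1; s_2 = 10; s_3 = 11; s_4 = 3; s_5 = 14; s_6 = 17; s_7 = 13; s_8 = 12; s_9 = 7; s_{10} = 1; s_{11} = 8; s_{12} = 9; s_{13} = 17; s_{14} = 8; s_{15} = 7; s_{16} = 15; s_{17} = 4; s_{18} = 1; s_{19} = 5; s_{20} = 6; s_{21} = 11; s_{22} = 17; s_{23} = 10; s_{24} = 9; s_{25} = 1.
Since (s_{24}, s_{25}) = (s_0, s_1) = (9, 1) (two consecutive terms determine the rest), the sequence is periodic with period 24.
So s_{260} = s_{0 + ((260-0) mod 24)} = s_{20} = 6.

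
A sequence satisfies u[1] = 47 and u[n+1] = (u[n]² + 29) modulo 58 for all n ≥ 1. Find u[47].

53

Listing terms: u[1] = 47; u[2] = 34; u[3] = 25; u[4] = 16; u[5] = 53; u[6] = 54; u[7] = 45; u[8] = 24; u[9] = 25.
Since u[9] = u[3] = 25, the sequence is eventually periodic: after a pre-period of length 2 it cycles with period 6.
For n ≥ 3, u[n] depends only on (n - 3) mod 6. (47 - 3) mod 6 = 2, so u[47] = u[5] = 53.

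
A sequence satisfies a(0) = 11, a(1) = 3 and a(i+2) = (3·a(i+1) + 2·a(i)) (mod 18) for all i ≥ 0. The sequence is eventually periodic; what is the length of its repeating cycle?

a(0) = 11; a(1) = 3; a(2) = 13; a(3) = 9; a(4) = 17; a(5) = 15; a(6) = 7; a(7) = 15; a(8) = 5; a(9) = 9; a(10) = 1; a(11) = 3; a(12) = 11; a(13) = 3.
Since (a(12), a(13)) = (a(0), a(1)) = (11, 3) (two consecutive terms determine the rest), the sequence is periodic with period 12.

12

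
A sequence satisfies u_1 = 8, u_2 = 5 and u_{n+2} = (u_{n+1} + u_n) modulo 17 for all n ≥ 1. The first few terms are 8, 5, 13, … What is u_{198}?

Computing terms: u_1 = 8, u_2 = 5, u_3 = 13, u_4 = 1, u_5 = 14, u_6 = 15, u_7 = 12, u_8 = 10, u_9 = 5, u_{10} = 15, u_{11} = 3, u_{12} = 1, u_{13} = 4, u_{14} = 5, u_{15} = 9, u_{16} = 14, u_{17} = 6, u_{18} = 3, u_{19} = 9, u_{20} = 12, u_{21} = 4, u_{22} = 16, u_{23} = 3, u_{24} = 2, u_{25} = 5, u_{26} = 7, u_{27} = 12, u_{28} = 2, u_{29} = 14, u_{30} = 16, u_{31} = 13, u_{32} = 12, u_{33} = 8, u_{34} = 3, u_{35} = 11, u_{36} = 14, u_{37} = 8, u_{38} = 5.
The sequence repeats with period 36.
(198 - 1) mod 36 = 17, so u_{198} = u_{18} = 3.

3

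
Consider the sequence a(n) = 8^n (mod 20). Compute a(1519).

a(0) = 1, a(1) = 8, a(2) = 4, a(3) = 12, a(4) = 16, a(5) = 8.
Since a(5) = a(1) = 8, the sequence is eventually periodic: after a pre-period of length 1 it cycles with period 4.
For n ≥ 1, a(n) depends only on (n - 1) mod 4. (1519 - 1) mod 4 = 2, so a(1519) = a(3) = 12.

12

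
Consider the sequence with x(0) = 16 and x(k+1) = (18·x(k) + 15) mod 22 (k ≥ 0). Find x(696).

11

We have x(0) = 16; x(1) = 17; x(2) = 13; x(3) = 7; x(4) = 9; x(5) = 1; x(6) = 11; x(7) = 15; x(8) = 21; x(9) = 19; x(10) = 5; x(11) = 17.
Since x(11) = x(1) = 17, the sequence is eventually periodic: after a pre-period of length 1 it cycles with period 10.
For k ≥ 1, x(k) depends only on (k - 1) mod 10. (696 - 1) mod 10 = 5, so x(696) = x(6) = 11.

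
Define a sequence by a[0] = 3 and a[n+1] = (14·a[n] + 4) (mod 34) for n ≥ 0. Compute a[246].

We have a[0] = 3, a[1] = 12, a[2] = 2, a[3] = 32, a[4] = 10, a[5] = 8, a[6] = 14, a[7] = 30, a[8] = 16, a[9] = 24, a[10] = 0, a[11] = 4, a[12] = 26, a[13] = 28, a[14] = 22, a[15] = 6, a[16] = 20, a[17] = 12.
Since a[17] = a[1] = 12, the sequence is eventually periodic: after a pre-period of length 1 it cycles with period 16.
For n ≥ 1, a[n] depends only on (n - 1) mod 16. (246 - 1) mod 16 = 5, so a[246] = a[6] = 14.

14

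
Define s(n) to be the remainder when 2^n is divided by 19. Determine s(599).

13

We have s(1) = 2,  s(2) = 4,  s(3) = 8,  s(4) = 16,  s(5) = 13,  s(6) = 7,  s(7) = 14,  s(8) = 9,  s(9) = 18,  s(10) = 17,  s(11) = 15,  s(12) = 11,  s(13) = 3,  s(14) = 6,  s(15) = 12,  s(16) = 5,  s(17) = 10,  s(18) = 1,  s(19) = 2.
Since s(19) = s(1) = 2, the sequence is periodic with period 18.
(599 - 1) mod 18 = 4, so s(599) = s(5) = 13.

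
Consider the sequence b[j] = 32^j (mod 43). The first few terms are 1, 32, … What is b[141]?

32

b[0] = 1,  b[1] = 32,  b[2] = 35,  b[3] = 2,  b[4] = 21,  b[5] = 27,  b[6] = 4,  b[7] = 42,  b[8] = 11,  b[9] = 8,  b[10] = 41,  b[11] = 22,  b[12] = 16,  b[13] = 39,  b[14] = 1.
Since b[14] = b[0] = 1, the sequence is periodic with period 14.
(141 - 0) mod 14 = 1, so b[141] = b[1] = 32.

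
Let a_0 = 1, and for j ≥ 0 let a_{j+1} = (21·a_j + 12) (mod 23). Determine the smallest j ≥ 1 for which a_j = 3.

14

We have a_0 = 1; a_1 = 10; a_2 = 15; a_3 = 5; a_4 = 2; a_5 = 8; a_6 = 19; a_7 = 20; a_8 = 18; a_9 = 22; a_{10} = 14; a_{11} = 7; a_{12} = 21; a_{13} = 16; a_{14} = 3; a_{15} = 6; a_{16} = 0; a_{17} = 12; a_{18} = 11; a_{19} = 13; a_{20} = 9; a_{21} = 17; a_{22} = 1.
The sequence repeats with period 22.
The value 3 first appears (with j ≥ 1) at a_{14}.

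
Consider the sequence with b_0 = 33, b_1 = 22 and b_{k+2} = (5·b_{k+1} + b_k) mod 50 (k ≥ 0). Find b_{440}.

33

b_0 = 33,  b_1 = 22,  b_2 = 43,  b_3 = 37,  b_4 = 28,  b_5 = 27,  b_6 = 13,  b_7 = 42,  b_8 = 23,  b_9 = 7,  b_{10} = 8,  b_{11} = 47,  b_{12} = 43,  b_{13} = 12,  b_{14} = 3,  b_{15} = 27,  b_{16} = 38,  b_{17} = 17,  b_{18} = 23,  b_{19} = 32,  b_{20} = 33,  b_{21} = 47,  b_{22} = 18,  b_{23} = 37,  b_{24} = 3,  b_{25} = 2,  b_{26} = 13,  b_{27} = 17,  b_{28} = 48,  b_{29} = 7,  b_{30} = 33,  b_{31} = 22.
Since (b_{30}, b_{31}) = (b_0, b_1) = (33, 22) (two consecutive terms determine the rest), the sequence is periodic with period 30.
So b_{440} = b_{0 + ((440-0) mod 30)} = b_{20} = 33.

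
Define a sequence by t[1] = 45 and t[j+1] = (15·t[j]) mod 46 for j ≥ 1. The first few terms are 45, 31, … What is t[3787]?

Computing terms: t[1] = 45, t[2] = 31, t[3] = 5, t[4] = 29, t[5] = 21, t[6] = 39, t[7] = 33, t[8] = 35, t[9] = 19, t[10] = 9, t[11] = 43, t[12] = 1, t[13] = 15, t[14] = 41, t[15] = 17, t[16] = 25, t[17] = 7, t[18] = 13, t[19] = 11, t[20] = 27, t[21] = 37, t[22] = 3, t[23] = 45.
Since t[23] = t[1] = 45, the sequence is periodic with period 22.
(3787 - 1) mod 22 = 2, so t[3787] = t[3] = 5.

5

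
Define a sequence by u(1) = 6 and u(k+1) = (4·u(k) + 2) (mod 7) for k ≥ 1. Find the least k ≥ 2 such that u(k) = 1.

3

Computing terms: u(1) = 6, u(2) = 5, u(3) = 1, u(4) = 6.
The sequence repeats with period 3.
The value 1 first appears (with k ≥ 2) at u(3).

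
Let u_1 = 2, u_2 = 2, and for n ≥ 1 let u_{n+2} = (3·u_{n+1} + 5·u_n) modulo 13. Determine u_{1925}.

7

u_1 = 2, u_2 = 2, u_3 = 3, u_4 = 6, u_5 = 7, u_6 = 12, u_7 = 6, u_8 = 0, u_9 = 4, u_{10} = 12, u_{11} = 4, u_{12} = 7, u_{13} = 2, u_{14} = 2.
The sequence repeats with period 12.
So u_{1925} = u_{1 + ((1925-1) mod 12)} = u_5 = 7.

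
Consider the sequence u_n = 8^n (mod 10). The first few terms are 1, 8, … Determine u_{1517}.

u_0 = 1,  u_1 = 8,  u_2 = 4,  u_3 = 2,  u_4 = 6,  u_5 = 8.
Since u_5 = u_1 = 8, the sequence is eventually periodic: after a pre-period of length 1 it cycles with period 4.
For n ≥ 1, u_n depends only on (n - 1) mod 4. (1517 - 1) mod 4 = 0, so u_{1517} = u_1 = 8.

8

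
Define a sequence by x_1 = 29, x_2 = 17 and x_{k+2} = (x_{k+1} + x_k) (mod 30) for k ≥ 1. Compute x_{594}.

Computing terms: x_1 = 29, x_2 = 17, x_3 = 16, x_4 = 3, x_5 = 19, x_6 = 22, x_7 = 11, x_8 = 3, x_9 = 14, x_{10} = 17, x_{11} = 1, x_{12} = 18, x_{13} = 19, x_{14} = 7, x_{15} = 26, x_{16} = 3, x_{17} = 29, x_{18} = 2, x_{19} = 1, x_{20} = 3, x_{21} = 4, x_{22} = 7, x_{23} = 11, x_{24} = 18, x_{25} = 29, x_{26} = 17.
Since (x_{25}, x_{26}) = (x_1, x_2) = (29, 17) (two consecutive terms determine the rest), the sequence is periodic with period 24.
So x_{594} = x_{1 + ((594-1) mod 24)} = x_{18} = 2.

2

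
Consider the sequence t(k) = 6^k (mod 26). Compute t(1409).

Computing terms: t(1) = 6, t(2) = 10, t(3) = 8, t(4) = 22, t(5) = 2, t(6) = 12, t(7) = 20, t(8) = 16, t(9) = 18, t(10) = 4, t(11) = 24, t(12) = 14, t(13) = 6.
Since t(13) = t(1) = 6, the sequence is periodic with period 12.
(1409 - 1) mod 12 = 4, so t(1409) = t(5) = 2.

2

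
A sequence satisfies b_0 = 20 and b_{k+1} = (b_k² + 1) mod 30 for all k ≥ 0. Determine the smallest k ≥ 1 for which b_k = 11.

b_0 = 20,  b_1 = 11,  b_2 = 2,  b_3 = 5,  b_4 = 26,  b_5 = 17,  b_6 = 20.
The sequence repeats with period 6.
The value 11 first appears (with k ≥ 1) at b_1.

1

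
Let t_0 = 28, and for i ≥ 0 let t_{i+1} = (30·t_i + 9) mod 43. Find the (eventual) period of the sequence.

Computing terms: t_0 = 28,  t_1 = 32,  t_2 = 23,  t_3 = 11,  t_4 = 38,  t_5 = 31,  t_6 = 36,  t_7 = 14,  t_8 = 42,  t_9 = 22,  t_{10} = 24,  t_{11} = 41,  t_{12} = 35,  t_{13} = 27,  t_{14} = 2,  t_{15} = 26,  t_{16} = 15,  t_{17} = 29,  t_{18} = 19,  t_{19} = 20,  t_{20} = 7,  t_{21} = 4,  t_{22} = 0,  t_{23} = 9,  t_{24} = 21,  t_{25} = 37,  t_{26} = 1,  t_{27} = 39,  t_{28} = 18,  t_{29} = 33,  t_{30} = 10,  t_{31} = 8,  t_{32} = 34,  t_{33} = 40,  t_{34} = 5,  t_{35} = 30,  t_{36} = 6,  t_{37} = 17,  t_{38} = 3,  t_{39} = 13,  t_{40} = 12,  t_{41} = 25,  t_{42} = 28.
Since t_{42} = t_0 = 28, the sequence is periodic with period 42.

42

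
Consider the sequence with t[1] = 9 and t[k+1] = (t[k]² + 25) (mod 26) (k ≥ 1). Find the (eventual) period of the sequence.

6

We have t[1] = 9, t[2] = 2, t[3] = 3, t[4] = 8, t[5] = 11, t[6] = 16, t[7] = 21, t[8] = 24, t[9] = 3.
Since t[9] = t[3] = 3, the sequence is eventually periodic: after a pre-period of length 2 it cycles with period 6.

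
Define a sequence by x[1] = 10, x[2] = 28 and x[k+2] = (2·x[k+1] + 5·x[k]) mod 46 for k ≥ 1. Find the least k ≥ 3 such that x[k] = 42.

6

Computing terms: x[1] = 10, x[2] = 28, x[3] = 14, x[4] = 30, x[5] = 38, x[6] = 42, x[7] = 44, x[8] = 22, x[9] = 34, x[10] = 40, x[11] = 20, x[12] = 10, x[13] = 28.
The sequence repeats with period 11.
The value 42 first appears (with k ≥ 3) at x[6].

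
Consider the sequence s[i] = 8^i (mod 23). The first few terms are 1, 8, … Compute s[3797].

s[0] = 1, s[1] = 8, s[2] = 18, s[3] = 6, s[4] = 2, s[5] = 16, s[6] = 13, s[7] = 12, s[8] = 4, s[9] = 9, s[10] = 3, s[11] = 1.
Since s[11] = s[0] = 1, the sequence is periodic with period 11.
So s[3797] = s[0 + ((3797-0) mod 11)] = s[2] = 18.

18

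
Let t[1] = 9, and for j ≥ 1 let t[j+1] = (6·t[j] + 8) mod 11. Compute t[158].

4

Listing terms: t[1] = 9, t[2] = 7, t[3] = 6, t[4] = 0, t[5] = 8, t[6] = 1, t[7] = 3, t[8] = 4, t[9] = 10, t[10] = 2, t[11] = 9.
The sequence repeats with period 10.
(158 - 1) mod 10 = 7, so t[158] = t[8] = 4.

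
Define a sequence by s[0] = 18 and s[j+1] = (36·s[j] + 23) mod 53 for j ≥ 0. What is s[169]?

Computing terms: s[0] = 18,  s[1] = 35,  s[2] = 11,  s[3] = 48,  s[4] = 2,  s[5] = 42,  s[6] = 51,  s[7] = 4,  s[8] = 8,  s[9] = 46,  s[10] = 36,  s[11] = 47,  s[12] = 19,  s[13] = 18.
The sequence repeats with period 13.
(169 - 0) mod 13 = 0, so s[169] = s[0] = 18.

18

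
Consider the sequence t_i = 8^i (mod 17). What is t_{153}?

We have t_1 = 8; t_2 = 13; t_3 = 2; t_4 = 16; t_5 = 9; t_6 = 4; t_7 = 15; t_8 = 1; t_9 = 8.
Since t_9 = t_1 = 8, the sequence is periodic with period 8.
(153 - 1) mod 8 = 0, so t_{153} = t_1 = 8.

8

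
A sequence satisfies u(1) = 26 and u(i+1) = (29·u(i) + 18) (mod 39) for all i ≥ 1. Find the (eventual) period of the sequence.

6

Listing terms: u(1) = 26,  u(2) = 31,  u(3) = 20,  u(4) = 13,  u(5) = 5,  u(6) = 7,  u(7) = 26.
Since u(7) = u(1) = 26, the sequence is periodic with period 6.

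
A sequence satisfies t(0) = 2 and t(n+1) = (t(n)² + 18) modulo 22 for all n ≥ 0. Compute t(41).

Computing terms: t(0) = 2,  t(1) = 0,  t(2) = 18,  t(3) = 12,  t(4) = 8,  t(5) = 16,  t(6) = 10,  t(7) = 8.
Since t(7) = t(4) = 8, the sequence is eventually periodic: after a pre-period of length 4 it cycles with period 3.
For n ≥ 4, t(n) depends only on (n - 4) mod 3. (41 - 4) mod 3 = 1, so t(41) = t(5) = 16.

16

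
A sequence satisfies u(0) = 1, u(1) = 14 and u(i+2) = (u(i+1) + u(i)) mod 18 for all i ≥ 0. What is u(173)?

1

u(0) = 1, u(1) = 14, u(2) = 15, u(3) = 11, u(4) = 8, u(5) = 1, u(6) = 9, u(7) = 10, u(8) = 1, u(9) = 11, u(10) = 12, u(11) = 5, u(12) = 17, u(13) = 4, u(14) = 3, u(15) = 7, u(16) = 10, u(17) = 17, u(18) = 9, u(19) = 8, u(20) = 17, u(21) = 7, u(22) = 6, u(23) = 13, u(24) = 1, u(25) = 14.
The sequence repeats with period 24.
(173 - 0) mod 24 = 5, so u(173) = u(5) = 1.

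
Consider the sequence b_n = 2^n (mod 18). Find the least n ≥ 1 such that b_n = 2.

Listing terms: b_0 = 1, b_1 = 2, b_2 = 4, b_3 = 8, b_4 = 16, b_5 = 14, b_6 = 10, b_7 = 2.
Since b_7 = b_1 = 2, the sequence is eventually periodic: after a pre-period of length 1 it cycles with period 6.
The value 2 first appears (with n ≥ 1) at b_1.

1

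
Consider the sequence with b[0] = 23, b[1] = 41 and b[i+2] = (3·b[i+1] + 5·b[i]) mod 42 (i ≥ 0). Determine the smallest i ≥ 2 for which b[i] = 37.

Listing terms: b[0] = 23; b[1] = 41; b[2] = 28; b[3] = 37; b[4] = 41; b[5] = 14; b[6] = 37; b[7] = 13; b[8] = 14; b[9] = 23; b[10] = 13; b[11] = 28; b[12] = 23; b[13] = 41.
Since (b[12], b[13]) = (b[0], b[1]) = (23, 41) (two consecutive terms determine the rest), the sequence is periodic with period 12.
The value 37 first appears (with i ≥ 2) at b[3].

3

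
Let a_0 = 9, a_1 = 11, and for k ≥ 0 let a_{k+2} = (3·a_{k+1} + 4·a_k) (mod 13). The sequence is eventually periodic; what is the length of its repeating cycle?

6

Computing terms: a_0 = 9,  a_1 = 11,  a_2 = 4,  a_3 = 4,  a_4 = 2,  a_5 = 9,  a_6 = 9,  a_7 = 11.
Since (a_6, a_7) = (a_0, a_1) = (9, 11) (two consecutive terms determine the rest), the sequence is periodic with period 6.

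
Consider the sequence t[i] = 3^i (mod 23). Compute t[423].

13

Listing terms: t[1] = 3; t[2] = 9; t[3] = 4; t[4] = 12; t[5] = 13; t[6] = 16; t[7] = 2; t[8] = 6; t[9] = 18; t[10] = 8; t[11] = 1; t[12] = 3.
The sequence repeats with period 11.
(423 - 1) mod 11 = 4, so t[423] = t[5] = 13.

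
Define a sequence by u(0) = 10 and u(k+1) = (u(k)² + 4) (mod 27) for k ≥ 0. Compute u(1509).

8

u(0) = 10, u(1) = 23, u(2) = 20, u(3) = 26, u(4) = 5, u(5) = 2, u(6) = 8, u(7) = 14, u(8) = 11, u(9) = 17, u(10) = 23.
Since u(10) = u(1) = 23, the sequence is eventually periodic: after a pre-period of length 1 it cycles with period 9.
For k ≥ 1, u(k) depends only on (k - 1) mod 9. (1509 - 1) mod 9 = 5, so u(1509) = u(6) = 8.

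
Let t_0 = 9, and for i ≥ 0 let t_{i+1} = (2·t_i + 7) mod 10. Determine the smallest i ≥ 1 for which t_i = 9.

4

Computing terms: t_0 = 9,  t_1 = 5,  t_2 = 7,  t_3 = 1,  t_4 = 9.
Since t_4 = t_0 = 9, the sequence is periodic with period 4.
The value 9 next appears (with i ≥ 1) at t_4.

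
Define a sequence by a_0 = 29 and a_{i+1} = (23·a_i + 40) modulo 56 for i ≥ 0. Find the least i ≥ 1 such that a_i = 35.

Computing terms: a_0 = 29, a_1 = 35, a_2 = 5, a_3 = 43, a_4 = 21, a_5 = 19, a_6 = 29.
The sequence repeats with period 6.
The value 35 first appears (with i ≥ 1) at a_1.

1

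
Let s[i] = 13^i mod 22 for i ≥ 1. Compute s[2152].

We have s[1] = 13, s[2] = 15, s[3] = 19, s[4] = 5, s[5] = 21, s[6] = 9, s[7] = 7, s[8] = 3, s[9] = 17, s[10] = 1, s[11] = 13.
The sequence repeats with period 10.
So s[2152] = s[1 + ((2152-1) mod 10)] = s[2] = 15.

15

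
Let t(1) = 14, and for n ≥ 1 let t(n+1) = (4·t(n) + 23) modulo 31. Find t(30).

We have t(1) = 14,  t(2) = 17,  t(3) = 29,  t(4) = 15,  t(5) = 21,  t(6) = 14.
Since t(6) = t(1) = 14, the sequence is periodic with period 5.
(30 - 1) mod 5 = 4, so t(30) = t(5) = 21.

21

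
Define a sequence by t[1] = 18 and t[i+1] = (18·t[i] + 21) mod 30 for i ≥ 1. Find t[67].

21

Listing terms: t[1] = 18, t[2] = 15, t[3] = 21, t[4] = 9, t[5] = 3, t[6] = 15.
Since t[6] = t[2] = 15, the sequence is eventually periodic: after a pre-period of length 1 it cycles with period 4.
For i ≥ 2, t[i] depends only on (i - 2) mod 4. (67 - 2) mod 4 = 1, so t[67] = t[3] = 21.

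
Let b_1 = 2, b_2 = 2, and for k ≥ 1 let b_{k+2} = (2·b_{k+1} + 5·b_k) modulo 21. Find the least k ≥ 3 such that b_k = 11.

9

We have b_1 = 2; b_2 = 2; b_3 = 14; b_4 = 17; b_5 = 20; b_6 = 20; b_7 = 14; b_8 = 2; b_9 = 11; b_{10} = 11; b_{11} = 14; b_{12} = 20; b_{13} = 5; b_{14} = 5; b_{15} = 14; b_{16} = 11; b_{17} = 8; b_{18} = 8; b_{19} = 14; b_{20} = 5; b_{21} = 17; b_{22} = 17; b_{23} = 14; b_{24} = 8; b_{25} = 2; b_{26} = 2.
The sequence repeats with period 24.
The value 11 first appears (with k ≥ 3) at b_9.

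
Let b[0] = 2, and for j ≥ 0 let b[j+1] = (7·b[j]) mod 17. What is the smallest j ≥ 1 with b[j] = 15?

8

Listing terms: b[0] = 2, b[1] = 14, b[2] = 13, b[3] = 6, b[4] = 8, b[5] = 5, b[6] = 1, b[7] = 7, b[8] = 15, b[9] = 3, b[10] = 4, b[11] = 11, b[12] = 9, b[13] = 12, b[14] = 16, b[15] = 10, b[16] = 2.
Since b[16] = b[0] = 2, the sequence is periodic with period 16.
The value 15 first appears (with j ≥ 1) at b[8].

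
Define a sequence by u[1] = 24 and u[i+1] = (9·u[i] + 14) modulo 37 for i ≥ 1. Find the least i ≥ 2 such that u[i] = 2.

Computing terms: u[1] = 24,  u[2] = 8,  u[3] = 12,  u[4] = 11,  u[5] = 2,  u[6] = 32,  u[7] = 6,  u[8] = 31,  u[9] = 34,  u[10] = 24.
Since u[10] = u[1] = 24, the sequence is periodic with period 9.
The value 2 first appears (with i ≥ 2) at u[5].

5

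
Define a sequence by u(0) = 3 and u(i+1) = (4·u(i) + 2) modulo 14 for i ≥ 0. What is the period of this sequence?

u(0) = 3, u(1) = 0, u(2) = 2, u(3) = 10, u(4) = 0.
Since u(4) = u(1) = 0, the sequence is eventually periodic: after a pre-period of length 1 it cycles with period 3.

3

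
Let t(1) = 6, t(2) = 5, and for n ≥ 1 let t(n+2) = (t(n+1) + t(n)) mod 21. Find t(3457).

t(1) = 6, t(2) = 5, t(3) = 11, t(4) = 16, t(5) = 6, t(6) = 1, t(7) = 7, t(8) = 8, t(9) = 15, t(10) = 2, t(11) = 17, t(12) = 19, t(13) = 15, t(14) = 13, t(15) = 7, t(16) = 20, t(17) = 6, t(18) = 5.
Since (t(17), t(18)) = (t(1), t(2)) = (6, 5) (two consecutive terms determine the rest), the sequence is periodic with period 16.
So t(3457) = t(1 + ((3457-1) mod 16)) = t(1) = 6.

6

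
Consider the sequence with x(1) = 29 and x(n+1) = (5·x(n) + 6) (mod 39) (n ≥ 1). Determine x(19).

We have x(1) = 29,  x(2) = 34,  x(3) = 20,  x(4) = 28,  x(5) = 29.
The sequence repeats with period 4.
(19 - 1) mod 4 = 2, so x(19) = x(3) = 20.

20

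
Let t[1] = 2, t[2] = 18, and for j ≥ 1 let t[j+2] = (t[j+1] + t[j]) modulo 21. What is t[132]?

We have t[1] = 2,  t[2] = 18,  t[3] = 20,  t[4] = 17,  t[5] = 16,  t[6] = 12,  t[7] = 7,  t[8] = 19,  t[9] = 5,  t[10] = 3,  t[11] = 8,  t[12] = 11,  t[13] = 19,  t[14] = 9,  t[15] = 7,  t[16] = 16,  t[17] = 2,  t[18] = 18.
The sequence repeats with period 16.
(132 - 1) mod 16 = 3, so t[132] = t[4] = 17.

17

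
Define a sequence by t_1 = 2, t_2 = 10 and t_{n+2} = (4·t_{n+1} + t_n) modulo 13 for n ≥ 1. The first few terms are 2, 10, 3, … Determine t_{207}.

We have t_1 = 2; t_2 = 10; t_3 = 3; t_4 = 9; t_5 = 0; t_6 = 9; t_7 = 10; t_8 = 10; t_9 = 11; t_{10} = 2; t_{11} = 6; t_{12} = 0; t_{13} = 6; t_{14} = 11; t_{15} = 11; t_{16} = 3; t_{17} = 10; t_{18} = 4; t_{19} = 0; t_{20} = 4; t_{21} = 3; t_{22} = 3; t_{23} = 2; t_{24} = 11; t_{25} = 7; t_{26} = 0; t_{27} = 7; t_{28} = 2; t_{29} = 2; t_{30} = 10.
Since (t_{29}, t_{30}) = (t_1, t_2) = (2, 10) (two consecutive terms determine the rest), the sequence is periodic with period 28.
So t_{207} = t_{1 + ((207-1) mod 28)} = t_{11} = 6.

6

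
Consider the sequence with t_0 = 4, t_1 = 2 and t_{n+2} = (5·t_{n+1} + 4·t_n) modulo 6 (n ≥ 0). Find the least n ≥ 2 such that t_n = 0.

Listing terms: t_0 = 4; t_1 = 2; t_2 = 2; t_3 = 0; t_4 = 2; t_5 = 4; t_6 = 4; t_7 = 0; t_8 = 4; t_9 = 2.
Since (t_8, t_9) = (t_0, t_1) = (4, 2) (two consecutive terms determine the rest), the sequence is periodic with period 8.
The value 0 first appears (with n ≥ 2) at t_3.

3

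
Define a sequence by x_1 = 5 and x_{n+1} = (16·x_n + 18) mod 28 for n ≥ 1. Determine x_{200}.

14

x_1 = 5, x_2 = 14, x_3 = 18, x_4 = 26, x_5 = 14.
Since x_5 = x_2 = 14, the sequence is eventually periodic: after a pre-period of length 1 it cycles with period 3.
For n ≥ 2, x_n depends only on (n - 2) mod 3. (200 - 2) mod 3 = 0, so x_{200} = x_2 = 14.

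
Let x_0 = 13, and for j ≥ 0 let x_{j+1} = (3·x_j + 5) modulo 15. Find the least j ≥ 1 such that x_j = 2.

Listing terms: x_0 = 13,  x_1 = 14,  x_2 = 2,  x_3 = 11,  x_4 = 8,  x_5 = 14.
Since x_5 = x_1 = 14, the sequence is eventually periodic: after a pre-period of length 1 it cycles with period 4.
The value 2 first appears (with j ≥ 1) at x_2.

2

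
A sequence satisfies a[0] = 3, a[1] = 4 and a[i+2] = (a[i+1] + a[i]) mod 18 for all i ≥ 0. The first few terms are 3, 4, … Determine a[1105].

4

Listing terms: a[0] = 3, a[1] = 4, a[2] = 7, a[3] = 11, a[4] = 0, a[5] = 11, a[6] = 11, a[7] = 4, a[8] = 15, a[9] = 1, a[10] = 16, a[11] = 17, a[12] = 15, a[13] = 14, a[14] = 11, a[15] = 7, a[16] = 0, a[17] = 7, a[18] = 7, a[19] = 14, a[20] = 3, a[21] = 17, a[22] = 2, a[23] = 1, a[24] = 3, a[25] = 4.
Since (a[24], a[25]) = (a[0], a[1]) = (3, 4) (two consecutive terms determine the rest), the sequence is periodic with period 24.
So a[1105] = a[0 + ((1105-0) mod 24)] = a[1] = 4.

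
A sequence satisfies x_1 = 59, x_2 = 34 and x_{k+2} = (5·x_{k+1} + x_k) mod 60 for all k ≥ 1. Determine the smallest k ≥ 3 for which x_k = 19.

We have x_1 = 59; x_2 = 34; x_3 = 49; x_4 = 39; x_5 = 4; x_6 = 59; x_7 = 59; x_8 = 54; x_9 = 29; x_{10} = 19; x_{11} = 4; x_{12} = 39; x_{13} = 19; x_{14} = 14; x_{15} = 29; x_{16} = 39; x_{17} = 44; x_{18} = 19; x_{19} = 19; x_{20} = 54; x_{21} = 49; x_{22} = 59; x_{23} = 44; x_{24} = 39; x_{25} = 59; x_{26} = 34.
The sequence repeats with period 24.
The value 19 first appears (with k ≥ 3) at x_{10}.

10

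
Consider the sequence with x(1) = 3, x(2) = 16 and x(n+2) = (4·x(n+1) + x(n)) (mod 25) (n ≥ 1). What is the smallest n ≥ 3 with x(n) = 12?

x(1) = 3, x(2) = 16, x(3) = 17, x(4) = 9, x(5) = 3, x(6) = 21, x(7) = 12, x(8) = 19, x(9) = 13, x(10) = 21, x(11) = 22, x(12) = 9, x(13) = 8, x(14) = 16, x(15) = 22, x(16) = 4, x(17) = 13, x(18) = 6, x(19) = 12, x(20) = 4, x(21) = 3, x(22) = 16.
Since (x(21), x(22)) = (x(1), x(2)) = (3, 16) (two consecutive terms determine the rest), the sequence is periodic with period 20.
The value 12 first appears (with n ≥ 3) at x(7).

7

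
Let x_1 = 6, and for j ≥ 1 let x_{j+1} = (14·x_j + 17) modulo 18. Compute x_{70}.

17

Listing terms: x_1 = 6; x_2 = 11; x_3 = 9; x_4 = 17; x_5 = 3; x_6 = 5; x_7 = 15; x_8 = 11.
Since x_8 = x_2 = 11, the sequence is eventually periodic: after a pre-period of length 1 it cycles with period 6.
For j ≥ 2, x_j depends only on (j - 2) mod 6. (70 - 2) mod 6 = 2, so x_{70} = x_4 = 17.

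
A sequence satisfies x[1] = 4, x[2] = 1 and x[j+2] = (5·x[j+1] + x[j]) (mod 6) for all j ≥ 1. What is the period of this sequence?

We have x[1] = 4, x[2] = 1, x[3] = 3, x[4] = 4, x[5] = 5, x[6] = 5, x[7] = 0, x[8] = 5, x[9] = 1, x[10] = 4, x[11] = 3, x[12] = 1, x[13] = 2, x[14] = 5, x[15] = 3, x[16] = 2, x[17] = 1, x[18] = 1, x[19] = 0, x[20] = 1, x[21] = 5, x[22] = 2, x[23] = 3, x[24] = 5, x[25] = 4, x[26] = 1.
Since (x[25], x[26]) = (x[1], x[2]) = (4, 1) (two consecutive terms determine the rest), the sequence is periodic with period 24.

24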